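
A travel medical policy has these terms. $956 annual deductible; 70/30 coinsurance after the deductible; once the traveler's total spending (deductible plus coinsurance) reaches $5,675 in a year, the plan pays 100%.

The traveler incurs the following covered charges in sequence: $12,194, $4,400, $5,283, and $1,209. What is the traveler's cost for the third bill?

#1 ($12,194): $956 finishes the deductible; $11,238 goes to coinsurance; traveler's 30% is $3,371.40. Traveler owes $4,327.40 (running OOP $4,327.40).
#2 ($4,400): deductible met; 30% of $4,400 = $1,320. Traveler pays $1,320; OOP now $5,647.40.
#3 ($5,283): 30% coinsurance on $5,283 = $1,584.90. OOP would hit $7,232.30 > $5,675, so the cap limits the traveler to $5,675 − $5,647.40 = $27.60.

$27.60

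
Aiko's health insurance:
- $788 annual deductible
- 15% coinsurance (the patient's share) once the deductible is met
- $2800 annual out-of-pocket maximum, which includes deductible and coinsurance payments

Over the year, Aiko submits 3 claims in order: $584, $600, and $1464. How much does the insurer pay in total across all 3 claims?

$1581

Claim 1 — $584: entire amount goes to the deductible. Patient pays $584; OOP now $584. Plan pays $584 − $584 = $0.
Claim 2 — $600: $204 to deductible, leaving $396; 15% of $396 = $59.40. Cost to patient: $263.40. OOP to date $847.40. Plan pays $600 − $263.40 = $336.60.
Claim 3 — $1464: 15% coinsurance on $1464 = $219.60. Cost to patient: $219.60. OOP to date $1067. Plan pays $1464 − $219.60 = $1244.40.
Insurer total = bills − patient's total = $2648 − $1067 = $1581.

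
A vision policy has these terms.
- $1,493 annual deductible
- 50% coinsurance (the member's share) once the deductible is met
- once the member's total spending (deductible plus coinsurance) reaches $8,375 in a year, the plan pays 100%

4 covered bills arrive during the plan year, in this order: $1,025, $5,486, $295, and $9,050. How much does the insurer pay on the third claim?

Claim 1 — $1,025: all of it applies to the deductible. Member owes $1,025 (running OOP $1,025). Insurer: $1,025 − $1,025 = $0.
Claim 2 — $5,486: $468 to deductible, leaving $5,018; 50% of $5,018 = $2,509. Member pays $2,977; OOP now $4,002. Plan pays $5,486 − $2,977 = $2,509.
Claim 3 — $295: deductible met; 50% of $295 = $147.50. Member pays $147.50; OOP now $4,149.50. Plan pays $295 − $147.50 = $147.50.

$147.50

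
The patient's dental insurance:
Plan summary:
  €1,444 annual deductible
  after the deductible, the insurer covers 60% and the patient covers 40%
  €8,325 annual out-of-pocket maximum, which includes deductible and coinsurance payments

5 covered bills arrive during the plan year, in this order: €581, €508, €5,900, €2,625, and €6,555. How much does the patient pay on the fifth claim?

€2,622

Bill 1, €581: all of it applies to the deductible. Patient owes €581 (running OOP €581).
Bill 2, €508: fully absorbed by the deductible. Patient pays €508; OOP now €1,089.
Bill 3, €5,900: deductible takes €355, €5,545 remains; patient's 40% is €2,218. Patient owes €2,573 (running OOP €3,662).
Bill 4, €2,625: deductible met; 40% of €2,625 = €1,050. Patient owes €1,050 (running OOP €4,712).
Bill 5, €6,555: deductible already satisfied, so patient's share is 40% × €6,555 = €2,622. Patient pays €2,622; OOP now €7,334.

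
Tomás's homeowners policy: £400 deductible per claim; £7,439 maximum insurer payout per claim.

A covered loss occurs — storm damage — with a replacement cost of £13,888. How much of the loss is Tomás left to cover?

After the deductible, £13,888 − £400 = £13,488 remains.
£13,488 exceeds the £7,439 limit, so the insurer pays the limit: £7,439.
The homeowner bears the rest of the original loss: £13,888 − £7,439 = £6,449.

£6,449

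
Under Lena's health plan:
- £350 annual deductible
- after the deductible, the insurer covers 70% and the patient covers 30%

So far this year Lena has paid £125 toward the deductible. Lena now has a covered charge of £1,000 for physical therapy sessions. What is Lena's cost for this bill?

Deductible still to meet: £350 − £125 = £225.
The remaining £775 (= £1,000 − £225) moves to coinsurance.
Coinsurance: £775 × 30% = £232.50.
So the patient owes £225 + £232.50 = £457.50.

£457.50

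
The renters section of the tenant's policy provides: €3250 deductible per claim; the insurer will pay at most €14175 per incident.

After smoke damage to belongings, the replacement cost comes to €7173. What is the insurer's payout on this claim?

€3923

Less the €3250 deductible: €7173 − €3250 = €3923.
That's under the €14175 cap, so the insurer reimburses the full €3923.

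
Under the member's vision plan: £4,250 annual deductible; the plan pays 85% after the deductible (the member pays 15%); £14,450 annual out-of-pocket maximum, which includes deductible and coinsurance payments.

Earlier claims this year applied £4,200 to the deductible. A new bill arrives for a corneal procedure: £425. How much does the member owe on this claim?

£106.25

Remaining deductible: £4,250 − £4,200 = £50.
The remaining £375 (= £425 − £50) moves to coinsurance.
15% of £375 = £56.25 falls to the member.
That puts the member's cost at £50 + £56.25 = £106.25 before any cap.
Total out-of-pocket so far would be £4,200 + £106.25 = £4,306.25, below the £14,450 cap — no reduction.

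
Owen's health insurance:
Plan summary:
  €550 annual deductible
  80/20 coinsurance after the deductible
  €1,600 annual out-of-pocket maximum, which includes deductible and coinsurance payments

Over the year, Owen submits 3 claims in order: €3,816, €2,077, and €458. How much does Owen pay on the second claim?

Claim 1 — €3,816: €550 to deductible, leaving €3,266; coinsurance €3,266 × 20% = €653.20. Cost to patient: €1,203.20. OOP to date €1,203.20.
Claim 2 — €2,077: 20% coinsurance on €2,077 = €415.40. Adding that to €1,203.20 gives €1,618.60, past the €1,600 cap; patient pays only €1,600 − €1,203.20 = €396.80.

€396.80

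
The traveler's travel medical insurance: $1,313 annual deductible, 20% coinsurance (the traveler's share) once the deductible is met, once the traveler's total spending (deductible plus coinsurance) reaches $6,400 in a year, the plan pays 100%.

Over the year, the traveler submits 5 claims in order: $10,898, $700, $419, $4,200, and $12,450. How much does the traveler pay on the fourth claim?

$840

Claim 1 ($10,898): $1,313 to deductible, leaving $9,585; traveler's 20% is $1,917. Traveler pays $3,230; OOP now $3,230.
Claim 2 ($700): deductible already satisfied, so traveler's share is 20% × $700 = $140. Traveler owes $140 (running OOP $3,370).
Claim 3 ($419): deductible already satisfied, so traveler's share is 20% × $419 = $83.80. Traveler owes $83.80 (running OOP $3,453.80).
Claim 4 ($4,200): 20% coinsurance on $4,200 = $840. Traveler owes $840 (running OOP $4,293.80).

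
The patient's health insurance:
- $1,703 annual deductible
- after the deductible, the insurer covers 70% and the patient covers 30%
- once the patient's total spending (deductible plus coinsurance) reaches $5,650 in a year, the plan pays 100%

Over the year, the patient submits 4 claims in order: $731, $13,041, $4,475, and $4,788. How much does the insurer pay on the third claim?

$4,148.70

Claim 1 — $731: fully absorbed by the deductible. Patient pays $731; OOP now $731. Plan pays $731 − $731 = $0.
Claim 2 — $13,041: deductible takes $972, $12,069 remains; coinsurance $12,069 × 30% = $3,620.70. Cost to patient: $4,592.70. OOP to date $5,323.70. Plan pays $13,041 − $4,592.70 = $8,448.30.
Claim 3 — $4,475: deductible already satisfied, so patient's share is 30% × $4,475 = $1,342.50. That would push OOP to $6,666.20, over the $5,650 cap, so patient pays $5,650 − $5,323.70 = $326.30. Insurer: $4,475 − $326.30 = $4,148.70.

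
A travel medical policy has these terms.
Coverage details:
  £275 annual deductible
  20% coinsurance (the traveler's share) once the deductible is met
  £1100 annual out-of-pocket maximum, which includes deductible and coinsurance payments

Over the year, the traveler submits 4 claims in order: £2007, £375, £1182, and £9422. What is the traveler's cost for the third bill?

£236.40

Claim 1 (£2007): deductible takes £275, £1732 remains; 20% of £1732 = £346.40. Cost to traveler: £621.40. OOP to date £621.40.
Claim 2 (£375): deductible already satisfied, so traveler's share is 20% × £375 = £75. Traveler owes £75 (running OOP £696.40).
Claim 3 (£1182): deductible already satisfied, so traveler's share is 20% × £1182 = £236.40. Traveler pays £236.40; OOP now £932.80.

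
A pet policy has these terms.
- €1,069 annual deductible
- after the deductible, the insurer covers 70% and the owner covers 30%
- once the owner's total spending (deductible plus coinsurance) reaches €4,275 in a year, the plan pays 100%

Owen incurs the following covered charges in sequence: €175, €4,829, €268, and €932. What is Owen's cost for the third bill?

Claim 1 — €175: entire amount goes to the deductible. Owner pays €175; OOP now €175.
Claim 2 — €4,829: €894 to deductible, leaving €3,935; coinsurance €3,935 × 30% = €1,180.50. Owner pays €2,074.50; OOP now €2,249.50.
Claim 3 — €268: 30% coinsurance on €268 = €80.40. Owner owes €80.40 (running OOP €2,329.90).

€80.40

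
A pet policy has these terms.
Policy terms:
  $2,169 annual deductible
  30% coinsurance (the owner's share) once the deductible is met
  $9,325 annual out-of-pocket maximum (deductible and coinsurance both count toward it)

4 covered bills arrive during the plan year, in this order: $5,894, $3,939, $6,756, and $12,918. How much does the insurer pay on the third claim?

$4,729.20

Claim 1 ($5,894): deductible takes $2,169, $3,725 remains; coinsurance $3,725 × 30% = $1,117.50. Cost to owner: $3,286.50. OOP to date $3,286.50. Insurer: $5,894 − $3,286.50 = $2,607.50.
Claim 2 ($3,939): deductible met; 30% of $3,939 = $1,181.70. Cost to owner: $1,181.70. OOP to date $4,468.20. Insurer: $3,939 − $1,181.70 = $2,757.30.
Claim 3 ($6,756): deductible met; 30% of $6,756 = $2,026.80. Cost to owner: $2,026.80. OOP to date $6,495. Plan pays $6,756 − $2,026.80 = $4,729.20.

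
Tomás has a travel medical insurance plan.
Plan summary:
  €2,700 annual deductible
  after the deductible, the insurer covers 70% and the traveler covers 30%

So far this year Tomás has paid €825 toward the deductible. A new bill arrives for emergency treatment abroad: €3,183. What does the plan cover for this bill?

€915.60

Deductible still to meet: €2,700 − €825 = €1,875.
After the €1,875 deductible portion, €3,183 − €1,875 = €1,308 is subject to coinsurance.
Coinsurance: €1,308 × 30% = €392.40.
That puts the traveler's cost at €1,875 + €392.40 = €2,267.40.
Insurer pays the balance: €3,183 − €2,267.40 = €915.60.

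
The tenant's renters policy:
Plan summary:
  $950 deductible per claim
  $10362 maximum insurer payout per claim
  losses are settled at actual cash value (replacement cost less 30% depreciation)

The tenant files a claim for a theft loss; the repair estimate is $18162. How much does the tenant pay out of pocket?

Depreciate 30%: the covered value is $18162 × 0.7 = $12713.40.
Less the $950 deductible: $12713.40 − $950 = $11763.40.
Since $11763.40 > $10362, the payout is capped at $10362.
The tenant bears the rest of the original loss: $18162 − $10362 = $7800.

$7800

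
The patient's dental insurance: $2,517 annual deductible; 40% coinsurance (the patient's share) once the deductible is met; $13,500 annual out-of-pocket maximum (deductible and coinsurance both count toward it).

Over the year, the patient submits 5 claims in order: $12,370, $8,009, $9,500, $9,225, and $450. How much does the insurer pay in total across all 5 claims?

$26,054

Claim 1 — $12,370: $2,517 finishes the deductible; $9,853 goes to coinsurance; 40% of $9,853 = $3,941.20. Patient owes $6,458.20 (running OOP $6,458.20). Plan pays $12,370 − $6,458.20 = $5,911.80.
Claim 2 — $8,009: 40% coinsurance on $8,009 = $3,203.60. Patient owes $3,203.60 (running OOP $9,661.80). Plan pays $8,009 − $3,203.60 = $4,805.40.
Claim 3 — $9,500: deductible met; 40% of $9,500 = $3,800. Patient pays $3,800; OOP now $13,461.80. Plan pays $9,500 − $3,800 = $5,700.
Claim 4 — $9,225: 40% coinsurance on $9,225 = $3,690. OOP would hit $17,151.80 > $13,500, so the cap limits the patient to $13,500 − $13,461.80 = $38.20. Insurer: $9,225 − $38.20 = $9,186.80.
Claim 5 — $450: deductible met; 40% of $450 = $180. OOP would hit $13,680 > $13,500, so the cap limits the patient to $13,500 − $13,500 = $0. Insurer: $450 − $0 = $450.
Insurer total: $5,911.80 + $4,805.40 + $5,700 + $9,186.80 + $450 = $26,054.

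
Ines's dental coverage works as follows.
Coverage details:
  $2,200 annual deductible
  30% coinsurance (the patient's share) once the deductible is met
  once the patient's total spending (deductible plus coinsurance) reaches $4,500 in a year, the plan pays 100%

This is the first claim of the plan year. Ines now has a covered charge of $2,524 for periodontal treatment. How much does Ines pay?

Nothing has been paid toward the $2,200 deductible, so the first $2,200 of this charge is applied there.
The remaining $324 (= $2,524 − $2,200) moves to coinsurance.
30% of $324 = $97.20 falls to the patient.
So the patient owes $2,200 + $97.20 = $2,297.20 before any cap.
Total out-of-pocket so far would be $0 + $2,297.20 = $2,297.20, below the $4,500 cap — no reduction.

$2,297.20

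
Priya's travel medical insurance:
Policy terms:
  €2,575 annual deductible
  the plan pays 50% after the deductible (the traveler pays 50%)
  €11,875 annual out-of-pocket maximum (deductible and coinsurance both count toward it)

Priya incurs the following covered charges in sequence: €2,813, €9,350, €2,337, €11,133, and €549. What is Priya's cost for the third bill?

€1,168.50

Bill 1, €2,813: €2,575 finishes the deductible; €238 goes to coinsurance; coinsurance €238 × 50% = €119. Cost to traveler: €2,694. OOP to date €2,694.
Bill 2, €9,350: deductible met; 50% of €9,350 = €4,675. Cost to traveler: €4,675. OOP to date €7,369.
Bill 3, €2,337: deductible already satisfied, so traveler's share is 50% × €2,337 = €1,168.50. Traveler pays €1,168.50; OOP now €8,537.50.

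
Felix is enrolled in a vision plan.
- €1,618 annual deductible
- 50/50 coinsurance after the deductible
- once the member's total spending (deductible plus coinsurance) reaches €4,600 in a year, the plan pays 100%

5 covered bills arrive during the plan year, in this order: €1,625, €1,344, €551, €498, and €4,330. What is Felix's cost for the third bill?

Bill 1, €1,625: €1,618 finishes the deductible; €7 goes to coinsurance; member's 50% is €3.50. Member owes €1,621.50 (running OOP €1,621.50).
Bill 2, €1,344: 50% coinsurance on €1,344 = €672. Cost to member: €672. OOP to date €2,293.50.
Bill 3, €551: deductible already satisfied, so member's share is 50% × €551 = €275.50. Member owes €275.50 (running OOP €2,569).

€275.50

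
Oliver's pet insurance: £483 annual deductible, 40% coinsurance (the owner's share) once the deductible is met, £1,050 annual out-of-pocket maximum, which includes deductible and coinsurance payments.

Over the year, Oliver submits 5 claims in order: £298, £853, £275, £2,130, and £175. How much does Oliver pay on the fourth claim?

#1 (£298): fully absorbed by the deductible. Owner pays £298; OOP now £298.
#2 (£853): £185 finishes the deductible; £668 goes to coinsurance; coinsurance £668 × 40% = £267.20. Owner pays £452.20; OOP now £750.20.
#3 (£275): deductible already satisfied, so owner's share is 40% × £275 = £110. Owner pays £110; OOP now £860.20.
#4 (£2,130): deductible met; 40% of £2,130 = £852. OOP would hit £1,712.20 > £1,050, so the cap limits the owner to £1,050 − £860.20 = £189.80.

£189.80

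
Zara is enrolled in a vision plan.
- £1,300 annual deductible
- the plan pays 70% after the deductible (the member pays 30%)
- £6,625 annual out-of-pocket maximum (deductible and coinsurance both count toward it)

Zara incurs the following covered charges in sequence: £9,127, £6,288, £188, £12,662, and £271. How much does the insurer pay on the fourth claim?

£11,627.90

Claim 1 (£9,127): £1,300 finishes the deductible; £7,827 goes to coinsurance; 30% of £7,827 = £2,348.10. Member pays £3,648.10; OOP now £3,648.10. Plan pays £9,127 − £3,648.10 = £5,478.90.
Claim 2 (£6,288): deductible met; 30% of £6,288 = £1,886.40. Member owes £1,886.40 (running OOP £5,534.50). Plan pays £6,288 − £1,886.40 = £4,401.60.
Claim 3 (£188): 30% coinsurance on £188 = £56.40. Cost to member: £56.40. OOP to date £5,590.90. Insurer: £188 − £56.40 = £131.60.
Claim 4 (£12,662): deductible already satisfied, so member's share is 30% × £12,662 = £3,798.60. That would push OOP to £9,389.50, over the £6,625 cap, so member pays £6,625 − £5,590.90 = £1,034.10. Insurer: £12,662 − £1,034.10 = £11,627.90.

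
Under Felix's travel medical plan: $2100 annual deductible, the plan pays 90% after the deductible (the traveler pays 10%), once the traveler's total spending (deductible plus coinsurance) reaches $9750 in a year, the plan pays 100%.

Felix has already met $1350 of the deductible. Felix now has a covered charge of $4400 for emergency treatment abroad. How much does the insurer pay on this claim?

Remaining deductible: $2100 − $1350 = $750.
That leaves $4400 − $750 = $3650 for coinsurance.
Traveler's 10% share of $3650 is $365.
So the traveler owes $750 + $365 = $1115 before any cap.
Total out-of-pocket so far would be $1350 + $1115 = $2465, below the $9750 cap — no reduction.
The plan picks up $4400 − $1115 = $3285.

$3285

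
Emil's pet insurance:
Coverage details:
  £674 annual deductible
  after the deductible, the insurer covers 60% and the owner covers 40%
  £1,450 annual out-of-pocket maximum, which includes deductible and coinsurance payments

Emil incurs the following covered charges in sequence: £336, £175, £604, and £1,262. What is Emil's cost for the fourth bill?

£504.80

Claim 1 (£336): fully absorbed by the deductible. Owner pays £336; OOP now £336.
Claim 2 (£175): fully absorbed by the deductible. Cost to owner: £175. OOP to date £511.
Claim 3 (£604): £163 to deductible, leaving £441; owner's 40% is £176.40. Owner owes £339.40 (running OOP £850.40).
Claim 4 (£1,262): deductible met; 40% of £1,262 = £504.80. Owner pays £504.80; OOP now £1,355.20.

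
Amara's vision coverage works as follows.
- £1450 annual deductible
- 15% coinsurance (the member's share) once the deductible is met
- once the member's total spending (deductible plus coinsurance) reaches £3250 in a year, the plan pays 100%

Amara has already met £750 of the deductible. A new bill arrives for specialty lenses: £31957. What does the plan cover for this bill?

Deductible still to meet: £1450 − £750 = £700.
After the £700 deductible portion, £31957 − £700 = £31257 is subject to coinsurance.
Coinsurance: £31257 × 15% = £4688.55.
Member responsibility before any cap: £700 + £4688.55 = £5388.55.
Adding £5388.55 to the £750 already spent would give £6138.55, which exceeds the £3250 cap; the member pays just £3250 − £750 = £2500.
Insurer pays the balance: £31957 − £2500 = £29457.

£29457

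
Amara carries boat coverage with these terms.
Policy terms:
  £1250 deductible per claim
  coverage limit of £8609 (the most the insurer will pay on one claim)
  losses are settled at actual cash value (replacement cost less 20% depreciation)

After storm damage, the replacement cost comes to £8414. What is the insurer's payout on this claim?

£5481.20

Depreciate 20%: the covered value is £8414 × 0.8 = £6731.20.
Less the £1250 deductible: £6731.20 − £1250 = £5481.20.
That's under the £8609 cap, so the insurer reimburses the full £5481.20.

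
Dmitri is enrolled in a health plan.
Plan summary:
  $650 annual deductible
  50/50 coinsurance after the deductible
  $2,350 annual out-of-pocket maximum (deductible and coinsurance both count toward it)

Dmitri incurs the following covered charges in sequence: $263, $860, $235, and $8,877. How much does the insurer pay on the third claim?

Claim 1 — $263: all of it applies to the deductible. Cost to patient: $263. OOP to date $263. Plan pays $263 − $263 = $0.
Claim 2 — $860: deductible takes $387, $473 remains; coinsurance $473 × 50% = $236.50. Patient owes $623.50 (running OOP $886.50). Insurer: $860 − $623.50 = $236.50.
Claim 3 — $235: 50% coinsurance on $235 = $117.50. Patient owes $117.50 (running OOP $1,004). Insurer: $235 − $117.50 = $117.50.

$117.50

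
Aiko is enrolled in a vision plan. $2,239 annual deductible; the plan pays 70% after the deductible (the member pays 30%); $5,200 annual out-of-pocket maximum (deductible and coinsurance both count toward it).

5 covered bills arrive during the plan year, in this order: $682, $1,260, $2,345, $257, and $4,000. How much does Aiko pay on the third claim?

$911.40

#1 ($682): entire amount goes to the deductible. Member owes $682 (running OOP $682).
#2 ($1,260): all of it applies to the deductible. Member pays $1,260; OOP now $1,942.
#3 ($2,345): $297 finishes the deductible; $2,048 goes to coinsurance; member's 30% is $614.40. Member owes $911.40 (running OOP $2,853.40).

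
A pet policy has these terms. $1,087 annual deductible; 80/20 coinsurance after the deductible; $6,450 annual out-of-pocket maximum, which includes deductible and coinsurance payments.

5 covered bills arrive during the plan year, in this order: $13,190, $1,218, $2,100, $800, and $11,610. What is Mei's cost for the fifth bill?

Claim 1 ($13,190): deductible takes $1,087, $12,103 remains; 20% of $12,103 = $2,420.60. Owner pays $3,507.60; OOP now $3,507.60.
Claim 2 ($1,218): deductible already satisfied, so owner's share is 20% × $1,218 = $243.60. Cost to owner: $243.60. OOP to date $3,751.20.
Claim 3 ($2,100): deductible met; 20% of $2,100 = $420. Cost to owner: $420. OOP to date $4,171.20.
Claim 4 ($800): 20% coinsurance on $800 = $160. Cost to owner: $160. OOP to date $4,331.20.
Claim 5 ($11,610): deductible already satisfied, so owner's share is 20% × $11,610 = $2,322. Adding that to $4,331.20 gives $6,653.20, past the $6,450 cap; owner pays only $6,450 − $4,331.20 = $2,118.80.

$2,118.80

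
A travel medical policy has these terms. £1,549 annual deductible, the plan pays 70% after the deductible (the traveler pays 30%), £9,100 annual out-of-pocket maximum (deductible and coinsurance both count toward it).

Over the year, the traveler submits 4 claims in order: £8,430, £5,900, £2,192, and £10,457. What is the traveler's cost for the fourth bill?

£3,059.10

Claim 1 (£8,430): deductible takes £1,549, £6,881 remains; 30% of £6,881 = £2,064.30. Traveler pays £3,613.30; OOP now £3,613.30.
Claim 2 (£5,900): 30% coinsurance on £5,900 = £1,770. Cost to traveler: £1,770. OOP to date £5,383.30.
Claim 3 (£2,192): deductible already satisfied, so traveler's share is 30% × £2,192 = £657.60. Traveler owes £657.60 (running OOP £6,040.90).
Claim 4 (£10,457): 30% coinsurance on £10,457 = £3,137.10. Adding that to £6,040.90 gives £9,178, past the £9,100 cap; traveler pays only £9,100 − £6,040.90 = £3,059.10.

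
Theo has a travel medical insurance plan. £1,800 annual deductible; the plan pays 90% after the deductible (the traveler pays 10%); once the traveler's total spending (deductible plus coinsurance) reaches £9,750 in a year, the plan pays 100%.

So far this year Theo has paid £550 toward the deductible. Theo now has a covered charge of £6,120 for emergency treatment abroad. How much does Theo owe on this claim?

Deductible still to meet: £1,800 − £550 = £1,250.
The remaining £4,870 (= £6,120 − £1,250) moves to coinsurance.
Traveler's 10% share of £4,870 is £487.
Traveler responsibility before any cap: £1,250 + £487 = £1,737.
Total out-of-pocket so far would be £550 + £1,737 = £2,287, below the £9,750 cap — no reduction.

£1,737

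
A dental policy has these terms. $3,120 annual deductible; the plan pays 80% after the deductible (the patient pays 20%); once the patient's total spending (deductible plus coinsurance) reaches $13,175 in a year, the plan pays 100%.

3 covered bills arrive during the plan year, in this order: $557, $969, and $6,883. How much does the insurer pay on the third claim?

$4,231.20

#1 ($557): all of it applies to the deductible. Patient pays $557; OOP now $557. Plan pays $557 − $557 = $0.
#2 ($969): entire amount goes to the deductible. Patient pays $969; OOP now $1,526. Plan pays $969 − $969 = $0.
#3 ($6,883): deductible takes $1,594, $5,289 remains; 20% of $5,289 = $1,057.80. Patient owes $2,651.80 (running OOP $4,177.80). Insurer: $6,883 − $2,651.80 = $4,231.20.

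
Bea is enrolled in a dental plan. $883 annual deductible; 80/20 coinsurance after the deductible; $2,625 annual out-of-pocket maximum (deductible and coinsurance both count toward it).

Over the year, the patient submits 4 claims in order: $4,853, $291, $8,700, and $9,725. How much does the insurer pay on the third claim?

Claim 1 — $4,853: $883 to deductible, leaving $3,970; patient's 20% is $794. Cost to patient: $1,677. OOP to date $1,677. Plan pays $4,853 − $1,677 = $3,176.
Claim 2 — $291: 20% coinsurance on $291 = $58.20. Cost to patient: $58.20. OOP to date $1,735.20. Plan pays $291 − $58.20 = $232.80.
Claim 3 — $8,700: deductible already satisfied, so patient's share is 20% × $8,700 = $1,740. Adding that to $1,735.20 gives $3,475.20, past the $2,625 cap; patient pays only $2,625 − $1,735.20 = $889.80. Plan pays $8,700 − $889.80 = $7,810.20.

$7,810.20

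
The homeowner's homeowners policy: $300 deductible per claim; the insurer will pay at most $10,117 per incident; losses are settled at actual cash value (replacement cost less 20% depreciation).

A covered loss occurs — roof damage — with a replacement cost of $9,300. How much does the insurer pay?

$7,140

At 20% depreciation, ACV = $9,300 − $1,860 = $7,440.
After the deductible, $7,440 − $300 = $7,140 remains.
$7,140 ≤ $10,117, so the limit doesn't bind; insurer pays $7,140.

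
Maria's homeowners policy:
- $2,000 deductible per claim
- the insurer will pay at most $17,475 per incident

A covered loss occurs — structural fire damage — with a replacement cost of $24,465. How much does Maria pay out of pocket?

$6,990

Subtract the deductible: $24,465 − $2,000 = $22,465.
The $17,475 per-incident cap binds; insurer pays $17,475.
Out of pocket: $24,465 − $17,475 = $6,990.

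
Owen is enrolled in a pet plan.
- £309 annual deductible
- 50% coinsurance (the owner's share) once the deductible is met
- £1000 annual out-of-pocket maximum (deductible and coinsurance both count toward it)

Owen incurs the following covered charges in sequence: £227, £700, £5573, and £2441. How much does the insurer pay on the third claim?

Bill 1, £227: entire amount goes to the deductible. Owner pays £227; OOP now £227. Insurer: £227 − £227 = £0.
Bill 2, £700: deductible takes £82, £618 remains; owner's 50% is £309. Cost to owner: £391. OOP to date £618. Insurer: £700 − £391 = £309.
Bill 3, £5573: deductible met; 50% of £5573 = £2786.50. Adding that to £618 gives £3404.50, past the £1000 cap; owner pays only £1000 − £618 = £382. Insurer: £5573 − £382 = £5191.

£5191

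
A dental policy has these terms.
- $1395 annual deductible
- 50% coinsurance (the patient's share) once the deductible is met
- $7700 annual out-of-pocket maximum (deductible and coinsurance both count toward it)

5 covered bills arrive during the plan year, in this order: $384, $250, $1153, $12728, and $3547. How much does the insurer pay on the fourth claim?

$6619

Claim 1 — $384: fully absorbed by the deductible. Patient pays $384; OOP now $384. Plan pays $384 − $384 = $0.
Claim 2 — $250: entire amount goes to the deductible. Patient owes $250 (running OOP $634). Plan pays $250 − $250 = $0.
Claim 3 — $1153: $761 to deductible, leaving $392; patient's 50% is $196. Patient pays $957; OOP now $1591. Insurer: $1153 − $957 = $196.
Claim 4 — $12728: deductible already satisfied, so patient's share is 50% × $12728 = $6364. OOP would hit $7955 > $7700, so the cap limits the patient to $7700 − $1591 = $6109. Insurer: $12728 − $6109 = $6619.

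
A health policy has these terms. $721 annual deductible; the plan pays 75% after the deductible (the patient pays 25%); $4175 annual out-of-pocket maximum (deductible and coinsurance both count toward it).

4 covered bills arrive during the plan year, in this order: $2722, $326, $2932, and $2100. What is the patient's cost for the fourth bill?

Claim 1 — $2722: $721 finishes the deductible; $2001 goes to coinsurance; coinsurance $2001 × 25% = $500.25. Patient pays $1221.25; OOP now $1221.25.
Claim 2 — $326: deductible already satisfied, so patient's share is 25% × $326 = $81.50. Patient pays $81.50; OOP now $1302.75.
Claim 3 — $2932: deductible already satisfied, so patient's share is 25% × $2932 = $733. Patient pays $733; OOP now $2035.75.
Claim 4 — $2100: 25% coinsurance on $2100 = $525. Patient pays $525; OOP now $2560.75.

$525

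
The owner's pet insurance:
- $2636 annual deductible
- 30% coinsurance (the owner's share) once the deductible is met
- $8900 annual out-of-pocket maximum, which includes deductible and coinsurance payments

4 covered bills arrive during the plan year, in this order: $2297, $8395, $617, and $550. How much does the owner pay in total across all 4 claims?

Claim 1 ($2297): entire amount goes to the deductible. Cost to owner: $2297. OOP to date $2297.
Claim 2 ($8395): deductible takes $339, $8056 remains; 30% of $8056 = $2416.80. Owner owes $2755.80 (running OOP $5052.80).
Claim 3 ($617): 30% coinsurance on $617 = $185.10. Owner owes $185.10 (running OOP $5237.90).
Claim 4 ($550): deductible met; 30% of $550 = $165. Owner pays $165; OOP now $5402.90.
Total paid by the owner: $2297 + $2755.80 + $185.10 + $165 = $5402.90.

$5402.90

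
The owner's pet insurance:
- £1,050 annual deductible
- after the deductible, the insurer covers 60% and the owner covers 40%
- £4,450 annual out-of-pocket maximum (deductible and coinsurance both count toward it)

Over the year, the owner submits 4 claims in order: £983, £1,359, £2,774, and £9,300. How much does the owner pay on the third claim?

£1,109.60

Bill 1, £983: fully absorbed by the deductible. Cost to owner: £983. OOP to date £983.
Bill 2, £1,359: £67 to deductible, leaving £1,292; 40% of £1,292 = £516.80. Owner owes £583.80 (running OOP £1,566.80).
Bill 3, £2,774: 40% coinsurance on £2,774 = £1,109.60. Owner owes £1,109.60 (running OOP £2,676.40).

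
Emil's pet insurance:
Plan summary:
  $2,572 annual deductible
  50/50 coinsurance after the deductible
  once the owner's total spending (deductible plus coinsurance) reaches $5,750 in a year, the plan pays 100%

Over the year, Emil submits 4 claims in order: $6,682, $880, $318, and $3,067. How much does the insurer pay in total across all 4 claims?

$5,197

Claim 1 — $6,682: $2,572 finishes the deductible; $4,110 goes to coinsurance; coinsurance $4,110 × 50% = $2,055. Owner owes $4,627 (running OOP $4,627). Insurer: $6,682 − $4,627 = $2,055.
Claim 2 — $880: 50% coinsurance on $880 = $440. Cost to owner: $440. OOP to date $5,067. Insurer: $880 − $440 = $440.
Claim 3 — $318: deductible already satisfied, so owner's share is 50% × $318 = $159. Owner owes $159 (running OOP $5,226). Insurer: $318 − $159 = $159.
Claim 4 — $3,067: 50% coinsurance on $3,067 = $1,533.50. That would push OOP to $6,759.50, over the $5,750 cap, so owner pays $5,750 − $5,226 = $524. Insurer: $3,067 − $524 = $2,543.
Insurer total = bills − owner's total = $10,947 − $5,750 = $5,197.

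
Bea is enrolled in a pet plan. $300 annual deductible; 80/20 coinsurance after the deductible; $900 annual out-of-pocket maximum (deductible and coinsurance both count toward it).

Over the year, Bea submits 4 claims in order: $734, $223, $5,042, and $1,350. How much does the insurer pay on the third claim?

$4,573.40

Claim 1 ($734): $300 to deductible, leaving $434; 20% of $434 = $86.80. Owner pays $386.80; OOP now $386.80. Insurer: $734 − $386.80 = $347.20.
Claim 2 ($223): deductible already satisfied, so owner's share is 20% × $223 = $44.60. Cost to owner: $44.60. OOP to date $431.40. Insurer: $223 − $44.60 = $178.40.
Claim 3 ($5,042): 20% coinsurance on $5,042 = $1,008.40. OOP would hit $1,439.80 > $900, so the cap limits the owner to $900 − $431.40 = $468.60. Insurer: $5,042 − $468.60 = $4,573.40.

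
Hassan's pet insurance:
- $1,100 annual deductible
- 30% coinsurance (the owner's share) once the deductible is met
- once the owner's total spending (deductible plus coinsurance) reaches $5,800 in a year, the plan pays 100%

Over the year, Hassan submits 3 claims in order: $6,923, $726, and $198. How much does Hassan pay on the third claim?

$59.40

Claim 1 — $6,923: $1,100 to deductible, leaving $5,823; 30% of $5,823 = $1,746.90. Owner pays $2,846.90; OOP now $2,846.90.
Claim 2 — $726: 30% coinsurance on $726 = $217.80. Owner pays $217.80; OOP now $3,064.70.
Claim 3 — $198: 30% coinsurance on $198 = $59.40. Cost to owner: $59.40. OOP to date $3,124.10.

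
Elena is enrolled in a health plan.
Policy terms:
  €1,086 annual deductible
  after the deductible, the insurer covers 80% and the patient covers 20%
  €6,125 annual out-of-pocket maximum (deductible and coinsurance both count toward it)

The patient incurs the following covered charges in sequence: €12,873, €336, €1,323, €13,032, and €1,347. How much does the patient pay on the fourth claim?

€2,349.80

Claim 1 (€12,873): deductible takes €1,086, €11,787 remains; coinsurance €11,787 × 20% = €2,357.40. Patient pays €3,443.40; OOP now €3,443.40.
Claim 2 (€336): deductible met; 20% of €336 = €67.20. Patient pays €67.20; OOP now €3,510.60.
Claim 3 (€1,323): 20% coinsurance on €1,323 = €264.60. Patient owes €264.60 (running OOP €3,775.20).
Claim 4 (€13,032): deductible already satisfied, so patient's share is 20% × €13,032 = €2,606.40. Adding that to €3,775.20 gives €6,381.60, past the €6,125 cap; patient pays only €6,125 − €3,775.20 = €2,349.80.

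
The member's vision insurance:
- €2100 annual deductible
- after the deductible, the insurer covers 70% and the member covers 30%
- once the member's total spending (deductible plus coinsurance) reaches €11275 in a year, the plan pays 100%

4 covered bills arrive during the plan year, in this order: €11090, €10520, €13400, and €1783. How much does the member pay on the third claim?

€3322

Claim 1 (€11090): €2100 to deductible, leaving €8990; coinsurance €8990 × 30% = €2697. Cost to member: €4797. OOP to date €4797.
Claim 2 (€10520): 30% coinsurance on €10520 = €3156. Member owes €3156 (running OOP €7953).
Claim 3 (€13400): deductible already satisfied, so member's share is 30% × €13400 = €4020. That would push OOP to €11973, over the €11275 cap, so member pays €11275 − €7953 = €3322.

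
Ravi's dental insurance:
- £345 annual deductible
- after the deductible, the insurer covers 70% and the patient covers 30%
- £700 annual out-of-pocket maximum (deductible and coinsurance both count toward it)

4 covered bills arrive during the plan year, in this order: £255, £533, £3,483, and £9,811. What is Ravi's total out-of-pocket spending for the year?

£700

#1 (£255): fully absorbed by the deductible. Patient pays £255; OOP now £255.
#2 (£533): £90 finishes the deductible; £443 goes to coinsurance; coinsurance £443 × 30% = £132.90. Cost to patient: £222.90. OOP to date £477.90.
#3 (£3,483): deductible already satisfied, so patient's share is 30% × £3,483 = £1,044.90. Adding that to £477.90 gives £1,522.80, past the £700 cap; patient pays only £700 − £477.90 = £222.10.
#4 (£9,811): deductible already satisfied, so patient's share is 30% × £9,811 = £2,943.30. That would push OOP to £3,643.30, over the £700 cap, so patient pays £700 − £700 = £0.
Summing the patient's payments: £255 + £222.90 + £222.10 + £0 = £700.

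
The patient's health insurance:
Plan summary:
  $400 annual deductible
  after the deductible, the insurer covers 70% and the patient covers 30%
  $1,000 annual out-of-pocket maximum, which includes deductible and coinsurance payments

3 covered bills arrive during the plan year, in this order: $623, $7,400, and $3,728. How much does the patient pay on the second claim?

#1 ($623): $400 to deductible, leaving $223; 30% of $223 = $66.90. Cost to patient: $466.90. OOP to date $466.90.
#2 ($7,400): 30% coinsurance on $7,400 = $2,220. Adding that to $466.90 gives $2,686.90, past the $1,000 cap; patient pays only $1,000 − $466.90 = $533.10.

$533.10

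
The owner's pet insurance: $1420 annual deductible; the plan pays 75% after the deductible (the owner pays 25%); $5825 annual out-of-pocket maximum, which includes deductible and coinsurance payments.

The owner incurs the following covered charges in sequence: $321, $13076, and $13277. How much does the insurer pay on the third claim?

$11866.25

#1 ($321): entire amount goes to the deductible. Owner pays $321; OOP now $321. Plan pays $321 − $321 = $0.
#2 ($13076): $1099 to deductible, leaving $11977; coinsurance $11977 × 25% = $2994.25. Cost to owner: $4093.25. OOP to date $4414.25. Plan pays $13076 − $4093.25 = $8982.75.
#3 ($13277): deductible met; 25% of $13277 = $3319.25. Adding that to $4414.25 gives $7733.50, past the $5825 cap; owner pays only $5825 − $4414.25 = $1410.75. Plan pays $13277 − $1410.75 = $11866.25.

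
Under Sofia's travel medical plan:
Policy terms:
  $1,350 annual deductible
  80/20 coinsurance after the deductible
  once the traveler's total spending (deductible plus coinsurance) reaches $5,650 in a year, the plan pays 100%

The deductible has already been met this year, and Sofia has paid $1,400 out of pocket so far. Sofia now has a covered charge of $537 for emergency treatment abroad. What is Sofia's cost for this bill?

With the deductible met, the entire $537 is subject to coinsurance.
Coinsurance: $537 × 20% = $107.40.
Year-to-date out-of-pocket becomes $1,400 + $107.40 = $1,507.40, still under the $5,650 maximum, so no cap applies.

$107.40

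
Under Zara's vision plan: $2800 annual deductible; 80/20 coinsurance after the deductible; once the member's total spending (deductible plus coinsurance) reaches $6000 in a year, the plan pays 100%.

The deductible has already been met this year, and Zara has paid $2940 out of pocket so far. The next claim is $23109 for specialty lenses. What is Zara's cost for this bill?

$3060

The deductible is already satisfied, so the full bill goes to coinsurance.
Member's 20% share of $23109 is $4621.80.
Year-to-date out-of-pocket would reach $2940 + $4621.80 = $7561.80, above the $6000 maximum, so the member pays only $6000 − $2940 = $3060.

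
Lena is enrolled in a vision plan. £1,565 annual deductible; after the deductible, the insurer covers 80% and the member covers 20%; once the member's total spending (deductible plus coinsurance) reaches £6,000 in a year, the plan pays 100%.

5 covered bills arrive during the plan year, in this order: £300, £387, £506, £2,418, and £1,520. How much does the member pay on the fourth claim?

Claim 1 (£300): entire amount goes to the deductible. Member pays £300; OOP now £300.
Claim 2 (£387): fully absorbed by the deductible. Member pays £387; OOP now £687.
Claim 3 (£506): all of it applies to the deductible. Cost to member: £506. OOP to date £1,193.
Claim 4 (£2,418): £372 finishes the deductible; £2,046 goes to coinsurance; member's 20% is £409.20. Member owes £781.20 (running OOP £1,974.20).

£781.20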